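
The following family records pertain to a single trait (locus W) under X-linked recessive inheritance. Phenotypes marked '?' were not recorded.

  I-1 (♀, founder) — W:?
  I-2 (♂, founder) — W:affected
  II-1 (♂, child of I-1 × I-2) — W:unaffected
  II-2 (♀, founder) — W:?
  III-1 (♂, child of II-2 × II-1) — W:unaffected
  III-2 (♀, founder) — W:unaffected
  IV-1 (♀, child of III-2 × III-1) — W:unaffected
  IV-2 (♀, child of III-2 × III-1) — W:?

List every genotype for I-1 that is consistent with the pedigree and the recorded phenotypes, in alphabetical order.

I-1 ∈ {X^WX^W, X^WX^w}

W/I-1 ? ·: X^WX^W|X^WX^w
W/I-2 aff ·: X^wY
W/II-1 un I-1×I-2: X^WY
W/II-2 ? ·: X^WX^W|X^WX^w
W/III-1 un II-2×II-1: X^WY
W/III-2 un ·: X^WX^W|X^WX^w
W/IV-1 un III-2×III-1: X^WX^W|X^WX^w
W/IV-2 ? III-2×III-1: X^WX^W|X^WX^w
⇒ W over [I-1,I-2,II-1,II-2,III-1,III-2,IV-1,IV-2]: 20 consistent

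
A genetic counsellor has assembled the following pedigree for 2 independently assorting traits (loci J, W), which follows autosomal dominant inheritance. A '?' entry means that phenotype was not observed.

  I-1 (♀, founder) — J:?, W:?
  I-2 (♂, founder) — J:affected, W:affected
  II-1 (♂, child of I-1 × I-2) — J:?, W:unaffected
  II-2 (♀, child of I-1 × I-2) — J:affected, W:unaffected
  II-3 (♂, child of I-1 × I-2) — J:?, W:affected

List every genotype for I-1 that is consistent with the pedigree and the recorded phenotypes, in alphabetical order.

I-1 ∈ {JJ Ww, JJ ww, Jj Ww, Jj ww, jj Ww, jj ww}

J/I-1 ? ·: jj|Jj|JJ
J/I-2 aff ·: Jj|JJ
J/II-1 ? I-1×I-2: jj|Jj|JJ
J/II-2 aff I-1×I-2: Jj|JJ
J/II-3 ? I-1×I-2: jj|Jj|JJ
⇒ J over [I-1,I-2,II-1,II-2,II-3]: 40 consistent
W/I-1 ? ·: ww|Ww
W/I-2 aff ·: Ww
W/II-1 un I-1×I-2: ww
W/II-2 un I-1×I-2: ww
W/II-3 aff I-1×I-2: Ww|WW
⇒ W over [I-1,I-2,II-1,II-2,II-3]: 3 consistent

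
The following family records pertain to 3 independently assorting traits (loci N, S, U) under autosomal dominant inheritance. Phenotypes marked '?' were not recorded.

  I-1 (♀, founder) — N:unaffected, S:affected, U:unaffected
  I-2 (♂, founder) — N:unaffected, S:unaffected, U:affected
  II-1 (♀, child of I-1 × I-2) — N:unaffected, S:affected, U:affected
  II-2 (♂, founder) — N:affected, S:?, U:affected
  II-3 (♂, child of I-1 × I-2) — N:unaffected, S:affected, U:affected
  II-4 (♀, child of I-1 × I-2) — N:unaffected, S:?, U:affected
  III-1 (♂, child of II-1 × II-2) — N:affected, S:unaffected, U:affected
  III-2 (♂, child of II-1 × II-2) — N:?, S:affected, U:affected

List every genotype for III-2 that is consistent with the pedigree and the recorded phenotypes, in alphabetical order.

N/I-1 un ·: nn
N/I-2 un ·: nn
N/II-1 un I-1×I-2: nn
N/II-2 aff ·: Nn|NN
N/II-3 un I-1×I-2: nn
N/II-4 un I-1×I-2: nn
N/III-1 aff II-1×II-2: Nn
N/III-2 ? II-1×II-2: nn|Nn
⇒ N over [I-1,I-2,II-1,II-2,II-3,II-4,III-1,III-2]: 3 consistent
S/I-1 aff ·: Ss|SS
S/I-2 un ·: ss
S/II-1 aff I-1×I-2: Ss
S/II-2 ? ·: ss|Ss
S/II-3 aff I-1×I-2: Ss
S/II-4 ? I-1×I-2: ss|Ss
S/III-1 un II-1×II-2: ss
S/III-2 aff II-1×II-2: Ss|SS
⇒ S over [I-1,I-2,II-1,II-2,II-3,II-4,III-1,III-2]: 9 consistent
U/I-1 un ·: uu
U/I-2 aff ·: Uu|UU
U/II-1 aff I-1×I-2: Uu
U/II-2 aff ·: Uu|UU
U/II-3 aff I-1×I-2: Uu
U/II-4 aff I-1×I-2: Uu
U/III-1 aff II-1×II-2: Uu|UU
U/III-2 aff II-1×II-2: Uu|UU
⇒ U over [I-1,I-2,II-1,II-2,II-3,II-4,III-1,III-2]: 16 consistent

III-2 ∈ {Nn SS UU, Nn SS Uu, Nn Ss UU, Nn Ss Uu, nn SS UU, nn SS Uu, nn Ss UU, nn Ss Uu}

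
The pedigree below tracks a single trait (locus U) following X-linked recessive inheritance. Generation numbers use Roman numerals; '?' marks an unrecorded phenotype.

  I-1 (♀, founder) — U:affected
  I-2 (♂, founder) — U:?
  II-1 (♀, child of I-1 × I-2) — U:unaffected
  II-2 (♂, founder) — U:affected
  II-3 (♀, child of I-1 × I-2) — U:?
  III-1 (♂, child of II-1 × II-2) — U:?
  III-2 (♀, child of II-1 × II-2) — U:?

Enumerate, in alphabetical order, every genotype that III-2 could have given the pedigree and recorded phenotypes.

U/I-1 aff ·: X^uX^u
U/I-2 ? ·: X^UY
U/II-1 un I-1×I-2: X^UX^u
U/II-2 aff ·: X^uY
U/II-3 ? I-1×I-2: X^UX^u
U/III-1 ? II-1×II-2: X^UY|X^uY
U/III-2 ? II-1×II-2: X^UX^u|X^uX^u
⇒ U over [I-1,I-2,II-1,II-2,II-3,III-1,III-2]: 4 consistent

III-2 ∈ {X^UX^u, X^uX^u}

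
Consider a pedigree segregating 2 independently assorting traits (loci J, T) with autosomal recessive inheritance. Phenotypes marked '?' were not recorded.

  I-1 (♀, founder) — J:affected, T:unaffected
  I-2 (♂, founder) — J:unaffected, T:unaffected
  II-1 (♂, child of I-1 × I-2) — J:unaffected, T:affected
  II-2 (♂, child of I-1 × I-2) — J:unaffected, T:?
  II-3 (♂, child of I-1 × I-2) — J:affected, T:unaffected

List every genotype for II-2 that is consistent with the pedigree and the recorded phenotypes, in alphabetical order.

II-2 ∈ {Jj TT, Jj Tt, Jj tt}

J/I-1 aff ·: jj
J/I-2 un ·: Jj
J/II-1 un I-1×I-2: Jj
J/II-2 un I-1×I-2: Jj
J/II-3 aff I-1×I-2: jj
⇒ J over [I-1,I-2,II-1,II-2,II-3]: 1 consistent
T/I-1 un ·: Tt
T/I-2 un ·: Tt
T/II-1 aff I-1×I-2: tt
T/II-2 ? I-1×I-2: TT|Tt|tt
T/II-3 un I-1×I-2: TT|Tt
⇒ T over [I-1,I-2,II-1,II-2,II-3]: 6 consistent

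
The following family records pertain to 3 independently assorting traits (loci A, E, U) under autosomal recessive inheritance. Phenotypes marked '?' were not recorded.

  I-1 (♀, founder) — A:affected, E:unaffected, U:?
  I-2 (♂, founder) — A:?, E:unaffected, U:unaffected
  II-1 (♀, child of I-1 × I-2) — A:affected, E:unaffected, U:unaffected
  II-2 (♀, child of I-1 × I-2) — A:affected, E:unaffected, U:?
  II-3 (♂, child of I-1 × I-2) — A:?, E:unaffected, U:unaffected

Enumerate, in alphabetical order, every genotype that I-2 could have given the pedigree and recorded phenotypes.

I-2 ∈ {Aa EE UU, Aa EE Uu, Aa Ee UU, Aa Ee Uu, aa EE UU, aa EE Uu, aa Ee UU, aa Ee Uu}

A/I-1 aff ·: aa
A/I-2 ? ·: Aa|aa
A/II-1 aff I-1×I-2: aa
A/II-2 aff I-1×I-2: aa
A/II-3 ? I-1×I-2: Aa|aa
⇒ A over [I-1,I-2,II-1,II-2,II-3]: 3 consistent
E/I-1 un ·: EE|Ee
E/I-2 un ·: EE|Ee
E/II-1 un I-1×I-2: EE|Ee
E/II-2 un I-1×I-2: EE|Ee
E/II-3 un I-1×I-2: EE|Ee
⇒ E over [I-1,I-2,II-1,II-2,II-3]: 25 consistent
U/I-1 ? ·: UU|Uu|uu
U/I-2 un ·: UU|Uu
U/II-1 un I-1×I-2: UU|Uu
U/II-2 ? I-1×I-2: UU|Uu|uu
U/II-3 un I-1×I-2: UU|Uu
⇒ U over [I-1,I-2,II-1,II-2,II-3]: 32 consistent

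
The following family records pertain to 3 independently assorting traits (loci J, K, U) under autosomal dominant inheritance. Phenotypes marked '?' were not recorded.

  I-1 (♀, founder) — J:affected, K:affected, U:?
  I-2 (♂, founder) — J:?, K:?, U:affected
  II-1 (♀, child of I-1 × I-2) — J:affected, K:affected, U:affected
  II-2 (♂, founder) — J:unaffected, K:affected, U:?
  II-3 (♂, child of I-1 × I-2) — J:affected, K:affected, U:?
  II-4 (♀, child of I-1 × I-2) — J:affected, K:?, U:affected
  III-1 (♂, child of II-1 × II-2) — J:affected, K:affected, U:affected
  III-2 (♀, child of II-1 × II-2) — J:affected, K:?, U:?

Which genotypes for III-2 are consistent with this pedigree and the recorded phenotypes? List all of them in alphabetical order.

III-2 ∈ {Jj KK UU, Jj KK Uu, Jj KK uu, Jj Kk UU, Jj Kk Uu, Jj Kk uu, Jj kk UU, Jj kk Uu, Jj kk uu}

J/I-1 aff ·: Jj|JJ
J/I-2 ? ·: jj|Jj|JJ
J/II-1 aff I-1×I-2: Jj|JJ
J/II-2 un ·: jj
J/II-3 aff I-1×I-2: Jj|JJ
J/II-4 aff I-1×I-2: Jj|JJ
J/III-1 aff II-1×II-2: Jj
J/III-2 aff II-1×II-2: Jj
⇒ J over [I-1,I-2,II-1,II-2,II-3,II-4,III-1,III-2]: 27 consistent
K/I-1 aff ·: Kk|KK
K/I-2 ? ·: kk|Kk|KK
K/II-1 aff I-1×I-2: Kk|KK
K/II-2 aff ·: Kk|KK
K/II-3 aff I-1×I-2: Kk|KK
K/II-4 ? I-1×I-2: kk|Kk|KK
K/III-1 aff II-1×II-2: Kk|KK
K/III-2 ? II-1×II-2: kk|Kk|KK
⇒ K over [I-1,I-2,II-1,II-2,II-3,II-4,III-1,III-2]: 245 consistent
U/I-1 ? ·: uu|Uu|UU
U/I-2 aff ·: Uu|UU
U/II-1 aff I-1×I-2: Uu|UU
U/II-2 ? ·: uu|Uu|UU
U/II-3 ? I-1×I-2: uu|Uu|UU
U/II-4 aff I-1×I-2: Uu|UU
U/III-1 aff II-1×II-2: Uu|UU
U/III-2 ? II-1×II-2: uu|Uu|UU
⇒ U over [I-1,I-2,II-1,II-2,II-3,II-4,III-1,III-2]: 294 consistent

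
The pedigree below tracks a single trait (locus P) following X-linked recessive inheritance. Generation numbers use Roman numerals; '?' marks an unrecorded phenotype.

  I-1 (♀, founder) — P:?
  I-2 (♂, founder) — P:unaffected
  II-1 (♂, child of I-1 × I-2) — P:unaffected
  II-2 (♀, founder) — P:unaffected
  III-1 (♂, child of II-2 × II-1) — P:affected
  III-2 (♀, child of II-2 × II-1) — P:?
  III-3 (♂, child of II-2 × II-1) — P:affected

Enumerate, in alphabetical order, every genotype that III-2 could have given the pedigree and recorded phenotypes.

III-2 ∈ {X^PX^P, X^PX^p}

P/I-1 ? ·: X^PX^P|X^PX^p
P/I-2 un ·: X^PY
P/II-1 un I-1×I-2: X^PY
P/II-2 un ·: X^PX^p
P/III-1 aff II-2×II-1: X^pY
P/III-2 ? II-2×II-1: X^PX^P|X^PX^p
P/III-3 aff II-2×II-1: X^pY
⇒ P over [I-1,I-2,II-1,II-2,III-1,III-2,III-3]: 4 consistent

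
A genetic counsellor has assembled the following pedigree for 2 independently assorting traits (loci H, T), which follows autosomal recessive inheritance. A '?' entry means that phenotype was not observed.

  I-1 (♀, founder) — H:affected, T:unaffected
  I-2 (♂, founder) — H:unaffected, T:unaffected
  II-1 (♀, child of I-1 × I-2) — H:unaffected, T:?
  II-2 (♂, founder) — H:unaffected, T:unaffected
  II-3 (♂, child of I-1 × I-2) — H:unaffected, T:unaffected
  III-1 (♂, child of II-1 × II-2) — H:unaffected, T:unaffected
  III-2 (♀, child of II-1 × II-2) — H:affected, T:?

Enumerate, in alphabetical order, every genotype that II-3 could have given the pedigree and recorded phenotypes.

H/I-1 aff ·: hh
H/I-2 un ·: HH|Hh
H/II-1 un I-1×I-2: Hh
H/II-2 un ·: Hh
H/II-3 un I-1×I-2: Hh
H/III-1 un II-1×II-2: HH|Hh
H/III-2 aff II-1×II-2: hh
⇒ H over [I-1,I-2,II-1,II-2,II-3,III-1,III-2]: 4 consistent
T/I-1 un ·: TT|Tt
T/I-2 un ·: TT|Tt
T/II-1 ? I-1×I-2: TT|Tt|tt
T/II-2 un ·: TT|Tt
T/II-3 un I-1×I-2: TT|Tt
T/III-1 un II-1×II-2: TT|Tt
T/III-2 ? II-1×II-2: TT|Tt|tt
⇒ T over [I-1,I-2,II-1,II-2,II-3,III-1,III-2]: 101 consistent

II-3 ∈ {Hh TT, Hh Tt}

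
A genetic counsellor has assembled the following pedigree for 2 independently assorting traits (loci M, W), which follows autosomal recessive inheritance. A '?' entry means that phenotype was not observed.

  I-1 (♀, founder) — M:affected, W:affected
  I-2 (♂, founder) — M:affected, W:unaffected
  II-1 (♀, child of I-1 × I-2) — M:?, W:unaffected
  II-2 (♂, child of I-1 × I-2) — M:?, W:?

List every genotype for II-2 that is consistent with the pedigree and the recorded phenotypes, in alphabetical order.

II-2 ∈ {mm Ww, mm ww}

M/I-1 aff ·: mm
M/I-2 aff ·: mm
M/II-1 ? I-1×I-2: mm
M/II-2 ? I-1×I-2: mm
⇒ M over [I-1,I-2,II-1,II-2]: 1 consistent
W/I-1 aff ·: ww
W/I-2 un ·: WW|Ww
W/II-1 un I-1×I-2: Ww
W/II-2 ? I-1×I-2: Ww|ww
⇒ W over [I-1,I-2,II-1,II-2]: 3 consistent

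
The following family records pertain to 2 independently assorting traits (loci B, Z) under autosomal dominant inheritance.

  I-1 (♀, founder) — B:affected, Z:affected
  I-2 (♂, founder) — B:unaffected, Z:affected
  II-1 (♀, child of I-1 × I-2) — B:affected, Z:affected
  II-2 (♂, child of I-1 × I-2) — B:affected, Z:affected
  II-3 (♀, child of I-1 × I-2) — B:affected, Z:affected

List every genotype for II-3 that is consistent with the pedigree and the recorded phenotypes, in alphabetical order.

II-3 ∈ {Bb ZZ, Bb Zz}

B/I-1 aff ·: Bb|BB
B/I-2 un ·: bb
B/II-1 aff I-1×I-2: Bb
B/II-2 aff I-1×I-2: Bb
B/II-3 aff I-1×I-2: Bb
⇒ B over [I-1,I-2,II-1,II-2,II-3]: 2 consistent
Z/I-1 aff ·: Zz|ZZ
Z/I-2 aff ·: Zz|ZZ
Z/II-1 aff I-1×I-2: Zz|ZZ
Z/II-2 aff I-1×I-2: Zz|ZZ
Z/II-3 aff I-1×I-2: Zz|ZZ
⇒ Z over [I-1,I-2,II-1,II-2,II-3]: 25 consistent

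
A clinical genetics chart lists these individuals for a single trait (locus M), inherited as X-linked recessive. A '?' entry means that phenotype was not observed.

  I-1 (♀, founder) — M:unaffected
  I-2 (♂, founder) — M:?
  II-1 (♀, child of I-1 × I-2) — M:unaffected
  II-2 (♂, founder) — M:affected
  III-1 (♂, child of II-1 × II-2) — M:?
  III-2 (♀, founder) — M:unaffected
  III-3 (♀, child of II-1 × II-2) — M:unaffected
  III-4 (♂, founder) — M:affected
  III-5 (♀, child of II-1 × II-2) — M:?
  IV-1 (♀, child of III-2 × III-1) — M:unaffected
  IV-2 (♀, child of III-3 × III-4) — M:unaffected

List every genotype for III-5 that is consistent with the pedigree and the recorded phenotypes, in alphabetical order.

III-5 ∈ {X^MX^m, X^mX^m}

M/I-1 un ·: X^MX^M|X^MX^m
M/I-2 ? ·: X^MY|X^mY
M/II-1 un I-1×I-2: X^MX^M|X^MX^m
M/II-2 aff ·: X^mY
M/III-1 ? II-1×II-2: X^MY|X^mY
M/III-2 un ·: X^MX^M|X^MX^m
M/III-3 un II-1×II-2: X^MX^m
M/III-4 aff ·: X^mY
M/III-5 ? II-1×II-2: X^MX^m|X^mX^m
M/IV-1 un III-2×III-1: X^MX^M|X^MX^m
M/IV-2 un III-3×III-4: X^MX^m
⇒ M over [I-1,I-2,II-1,II-2,III-1,III-2,III-3,III-4,III-5,IV-1,IV-2]: 36 consistent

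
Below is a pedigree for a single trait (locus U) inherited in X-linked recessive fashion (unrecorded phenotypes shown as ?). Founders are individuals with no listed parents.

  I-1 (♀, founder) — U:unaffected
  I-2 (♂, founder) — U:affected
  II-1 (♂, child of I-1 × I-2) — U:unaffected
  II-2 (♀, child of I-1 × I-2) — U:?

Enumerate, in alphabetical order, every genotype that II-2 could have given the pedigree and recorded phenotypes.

U/I-1 un ·: X^UX^U|X^UX^u
U/I-2 aff ·: X^uY
U/II-1 un I-1×I-2: X^UY
U/II-2 ? I-1×I-2: X^UX^u|X^uX^u
⇒ U over [I-1,I-2,II-1,II-2]: 3 consistent

II-2 ∈ {X^UX^u, X^uX^u}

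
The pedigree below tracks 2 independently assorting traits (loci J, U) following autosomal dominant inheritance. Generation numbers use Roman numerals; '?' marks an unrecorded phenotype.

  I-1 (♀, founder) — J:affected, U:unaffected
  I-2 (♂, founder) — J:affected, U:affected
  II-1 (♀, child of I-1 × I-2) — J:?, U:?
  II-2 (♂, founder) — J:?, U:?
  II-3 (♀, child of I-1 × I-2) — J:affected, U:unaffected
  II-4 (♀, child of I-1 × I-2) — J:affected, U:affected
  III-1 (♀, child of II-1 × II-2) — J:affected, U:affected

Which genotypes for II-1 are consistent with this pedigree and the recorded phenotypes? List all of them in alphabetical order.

J/I-1 aff ·: Jj|JJ
J/I-2 aff ·: Jj|JJ
J/II-1 ? I-1×I-2: jj|Jj|JJ
J/II-2 ? ·: jj|Jj|JJ
J/II-3 aff I-1×I-2: Jj|JJ
J/II-4 aff I-1×I-2: Jj|JJ
J/III-1 aff II-1×II-2: Jj|JJ
⇒ J over [I-1,I-2,II-1,II-2,II-3,II-4,III-1]: 120 consistent
U/I-1 un ·: uu
U/I-2 aff ·: Uu
U/II-1 ? I-1×I-2: uu|Uu
U/II-2 ? ·: uu|Uu|UU
U/II-3 un I-1×I-2: uu
U/II-4 aff I-1×I-2: Uu
U/III-1 aff II-1×II-2: Uu|UU
⇒ U over [I-1,I-2,II-1,II-2,II-3,II-4,III-1]: 7 consistent

II-1 ∈ {JJ Uu, JJ uu, Jj Uu, Jj uu, jj Uu, jj uu}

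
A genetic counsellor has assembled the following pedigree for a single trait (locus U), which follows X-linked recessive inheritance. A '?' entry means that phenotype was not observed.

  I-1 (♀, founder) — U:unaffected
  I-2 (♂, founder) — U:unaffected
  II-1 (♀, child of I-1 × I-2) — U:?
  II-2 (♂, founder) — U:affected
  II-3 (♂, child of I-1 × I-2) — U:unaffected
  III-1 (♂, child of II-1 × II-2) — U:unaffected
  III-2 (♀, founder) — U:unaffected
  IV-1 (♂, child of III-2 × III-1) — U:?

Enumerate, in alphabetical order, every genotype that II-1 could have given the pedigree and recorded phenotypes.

U/I-1 un ·: X^UX^U|X^UX^u
U/I-2 un ·: X^UY
U/II-1 ? I-1×I-2: X^UX^U|X^UX^u
U/II-2 aff ·: X^uY
U/II-3 un I-1×I-2: X^UY
U/III-1 un II-1×II-2: X^UY
U/III-2 un ·: X^UX^U|X^UX^u
U/IV-1 ? III-2×III-1: X^UY|X^uY
⇒ U over [I-1,I-2,II-1,II-2,II-3,III-1,III-2,IV-1]: 9 consistent

II-1 ∈ {X^UX^U, X^UX^u}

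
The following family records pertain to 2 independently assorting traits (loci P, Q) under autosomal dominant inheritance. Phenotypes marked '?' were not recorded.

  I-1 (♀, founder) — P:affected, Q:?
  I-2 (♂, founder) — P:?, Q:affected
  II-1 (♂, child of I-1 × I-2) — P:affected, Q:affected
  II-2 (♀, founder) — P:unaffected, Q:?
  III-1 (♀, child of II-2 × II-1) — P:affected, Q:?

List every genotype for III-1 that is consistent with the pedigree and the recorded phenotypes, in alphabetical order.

III-1 ∈ {Pp QQ, Pp Qq, Pp qq}

P/I-1 aff ·: Pp|PP
P/I-2 ? ·: pp|Pp|PP
P/II-1 aff I-1×I-2: Pp|PP
P/II-2 un ·: pp
P/III-1 aff II-2×II-1: Pp
⇒ P over [I-1,I-2,II-1,II-2,III-1]: 9 consistent
Q/I-1 ? ·: qq|Qq|QQ
Q/I-2 aff ·: Qq|QQ
Q/II-1 aff I-1×I-2: Qq|QQ
Q/II-2 ? ·: qq|Qq|QQ
Q/III-1 ? II-2×II-1: qq|Qq|QQ
⇒ Q over [I-1,I-2,II-1,II-2,III-1]: 51 consistent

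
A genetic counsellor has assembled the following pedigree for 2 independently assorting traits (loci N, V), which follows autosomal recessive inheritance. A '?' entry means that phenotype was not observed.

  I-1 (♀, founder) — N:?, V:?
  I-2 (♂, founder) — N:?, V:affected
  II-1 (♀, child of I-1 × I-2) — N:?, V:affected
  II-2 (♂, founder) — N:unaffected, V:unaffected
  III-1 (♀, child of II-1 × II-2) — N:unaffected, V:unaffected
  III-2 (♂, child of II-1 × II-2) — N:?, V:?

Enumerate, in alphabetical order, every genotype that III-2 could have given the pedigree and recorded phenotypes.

III-2 ∈ {NN Vv, NN vv, Nn Vv, Nn vv, nn Vv, nn vv}

N/I-1 ? ·: NN|Nn|nn
N/I-2 ? ·: NN|Nn|nn
N/II-1 ? I-1×I-2: NN|Nn|nn
N/II-2 un ·: NN|Nn
N/III-1 un II-1×II-2: NN|Nn
N/III-2 ? II-1×II-2: NN|Nn|nn
⇒ N over [I-1,I-2,II-1,II-2,III-1,III-2]: 102 consistent
V/I-1 ? ·: Vv|vv
V/I-2 aff ·: vv
V/II-1 aff I-1×I-2: vv
V/II-2 un ·: VV|Vv
V/III-1 un II-1×II-2: Vv
V/III-2 ? II-1×II-2: Vv|vv
⇒ V over [I-1,I-2,II-1,II-2,III-1,III-2]: 6 consistent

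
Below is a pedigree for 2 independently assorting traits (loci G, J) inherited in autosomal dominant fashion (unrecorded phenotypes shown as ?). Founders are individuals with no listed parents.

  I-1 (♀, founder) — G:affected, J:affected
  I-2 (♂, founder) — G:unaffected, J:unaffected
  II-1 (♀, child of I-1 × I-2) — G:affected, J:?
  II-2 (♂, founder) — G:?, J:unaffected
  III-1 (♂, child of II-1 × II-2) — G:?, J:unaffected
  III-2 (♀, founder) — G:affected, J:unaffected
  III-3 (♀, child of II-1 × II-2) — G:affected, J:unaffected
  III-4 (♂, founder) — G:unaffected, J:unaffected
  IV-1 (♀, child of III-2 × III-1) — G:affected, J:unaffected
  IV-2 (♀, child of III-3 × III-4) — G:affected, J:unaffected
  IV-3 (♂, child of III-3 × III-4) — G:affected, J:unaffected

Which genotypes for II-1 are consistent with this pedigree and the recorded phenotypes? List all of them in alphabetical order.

G/I-1 aff ·: Gg|GG
G/I-2 un ·: gg
G/II-1 aff I-1×I-2: Gg
G/II-2 ? ·: gg|Gg|GG
G/III-1 ? II-1×II-2: gg|Gg|GG
G/III-2 aff ·: Gg|GG
G/III-3 aff II-1×II-2: Gg|GG
G/III-4 un ·: gg
G/IV-1 aff III-2×III-1: Gg|GG
G/IV-2 aff III-3×III-4: Gg
G/IV-3 aff III-3×III-4: Gg
⇒ G over [I-1,I-2,II-1,II-2,III-1,III-2,III-3,III-4,IV-1,IV-2,IV-3]: 76 consistent
J/I-1 aff ·: Jj|JJ
J/I-2 un ·: jj
J/II-1 ? I-1×I-2: jj|Jj
J/II-2 un ·: jj
J/III-1 un II-1×II-2: jj
J/III-2 un ·: jj
J/III-3 un II-1×II-2: jj
J/III-4 un ·: jj
J/IV-1 un III-2×III-1: jj
J/IV-2 un III-3×III-4: jj
J/IV-3 un III-3×III-4: jj
⇒ J over [I-1,I-2,II-1,II-2,III-1,III-2,III-3,III-4,IV-1,IV-2,IV-3]: 3 consistent

II-1 ∈ {Gg Jj, Gg jj}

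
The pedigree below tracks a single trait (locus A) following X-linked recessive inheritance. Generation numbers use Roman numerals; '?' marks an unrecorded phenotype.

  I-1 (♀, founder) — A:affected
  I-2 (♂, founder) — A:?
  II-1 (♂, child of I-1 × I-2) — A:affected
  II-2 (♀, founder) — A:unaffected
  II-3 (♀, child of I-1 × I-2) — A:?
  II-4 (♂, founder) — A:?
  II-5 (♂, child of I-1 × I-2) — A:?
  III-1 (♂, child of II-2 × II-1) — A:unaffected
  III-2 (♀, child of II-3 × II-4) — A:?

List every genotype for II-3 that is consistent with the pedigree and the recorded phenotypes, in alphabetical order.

II-3 ∈ {X^AX^a, X^aX^a}

A/I-1 aff ·: X^aX^a
A/I-2 ? ·: X^AY|X^aY
A/II-1 aff I-1×I-2: X^aY
A/II-2 un ·: X^AX^A|X^AX^a
A/II-3 ? I-1×I-2: X^AX^a|X^aX^a
A/II-4 ? ·: X^AY|X^aY
A/II-5 ? I-1×I-2: X^aY
A/III-1 un II-2×II-1: X^AY
A/III-2 ? II-3×II-4: X^AX^A|X^AX^a|X^aX^a
⇒ A over [I-1,I-2,II-1,II-2,II-3,II-4,II-5,III-1,III-2]: 12 consistent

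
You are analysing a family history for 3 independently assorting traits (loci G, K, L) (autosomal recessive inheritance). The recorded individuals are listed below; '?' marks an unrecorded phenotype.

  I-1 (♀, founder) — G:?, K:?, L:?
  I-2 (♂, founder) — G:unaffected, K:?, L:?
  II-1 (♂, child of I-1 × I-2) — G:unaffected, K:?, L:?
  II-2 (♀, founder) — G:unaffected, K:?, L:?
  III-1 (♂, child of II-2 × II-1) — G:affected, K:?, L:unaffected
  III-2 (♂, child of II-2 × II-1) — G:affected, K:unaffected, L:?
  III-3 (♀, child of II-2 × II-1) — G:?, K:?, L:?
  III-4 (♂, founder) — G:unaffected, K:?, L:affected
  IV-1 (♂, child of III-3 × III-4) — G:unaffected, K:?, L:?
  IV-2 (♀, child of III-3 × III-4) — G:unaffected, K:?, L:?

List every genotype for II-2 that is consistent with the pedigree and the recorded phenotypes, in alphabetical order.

II-2 ∈ {Gg KK LL, Gg KK Ll, Gg KK ll, Gg Kk LL, Gg Kk Ll, Gg Kk ll, Gg kk LL, Gg kk Ll, Gg kk ll}

G/I-1 ? ·: GG|Gg|gg
G/I-2 un ·: GG|Gg
G/II-1 un I-1×I-2: Gg
G/II-2 un ·: Gg
G/III-1 aff II-2×II-1: gg
G/III-2 aff II-2×II-1: gg
G/III-3 ? II-2×II-1: GG|Gg|gg
G/III-4 un ·: GG|Gg
G/IV-1 un III-3×III-4: GG|Gg
G/IV-2 un III-3×III-4: GG|Gg
⇒ G over [I-1,I-2,II-1,II-2,III-1,III-2,III-3,III-4,IV-1,IV-2]: 75 consistent
K/I-1 ? ·: KK|Kk|kk
K/I-2 ? ·: KK|Kk|kk
K/II-1 ? I-1×I-2: KK|Kk|kk
K/II-2 ? ·: KK|Kk|kk
K/III-1 ? II-2×II-1: KK|Kk|kk
K/III-2 un II-2×II-1: KK|Kk
K/III-3 ? II-2×II-1: KK|Kk|kk
K/III-4 ? ·: KK|Kk|kk
K/IV-1 ? III-3×III-4: KK|Kk|kk
K/IV-2 ? III-3×III-4: KK|Kk|kk
⇒ K over [I-1,I-2,II-1,II-2,III-1,III-2,III-3,III-4,IV-1,IV-2]: 2896 consistent
L/I-1 ? ·: LL|Ll|ll
L/I-2 ? ·: LL|Ll|ll
L/II-1 ? I-1×I-2: LL|Ll|ll
L/II-2 ? ·: LL|Ll|ll
L/III-1 un II-2×II-1: LL|Ll
L/III-2 ? II-2×II-1: LL|Ll|ll
L/III-3 ? II-2×II-1: LL|Ll|ll
L/III-4 aff ·: ll
L/IV-1 ? III-3×III-4: Ll|ll
L/IV-2 ? III-3×III-4: Ll|ll
⇒ L over [I-1,I-2,II-1,II-2,III-1,III-2,III-3,III-4,IV-1,IV-2]: 618 consistent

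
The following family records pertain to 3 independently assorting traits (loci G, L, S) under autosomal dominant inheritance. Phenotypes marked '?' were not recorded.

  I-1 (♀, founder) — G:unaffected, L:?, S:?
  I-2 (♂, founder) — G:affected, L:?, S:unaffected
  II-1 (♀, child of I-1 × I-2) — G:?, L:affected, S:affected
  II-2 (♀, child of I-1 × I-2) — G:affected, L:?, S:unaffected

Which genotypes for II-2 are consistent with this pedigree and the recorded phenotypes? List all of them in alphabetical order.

G/I-1 un ·: gg
G/I-2 aff ·: Gg|GG
G/II-1 ? I-1×I-2: gg|Gg
G/II-2 aff I-1×I-2: Gg
⇒ G over [I-1,I-2,II-1,II-2]: 3 consistent
L/I-1 ? ·: ll|Ll|LL
L/I-2 ? ·: ll|Ll|LL
L/II-1 aff I-1×I-2: Ll|LL
L/II-2 ? I-1×I-2: ll|Ll|LL
⇒ L over [I-1,I-2,II-1,II-2]: 21 consistent
S/I-1 ? ·: Ss
S/I-2 un ·: ss
S/II-1 aff I-1×I-2: Ss
S/II-2 un I-1×I-2: ss
⇒ S over [I-1,I-2,II-1,II-2]: 1 consistent

II-2 ∈ {Gg LL ss, Gg Ll ss, Gg ll ss}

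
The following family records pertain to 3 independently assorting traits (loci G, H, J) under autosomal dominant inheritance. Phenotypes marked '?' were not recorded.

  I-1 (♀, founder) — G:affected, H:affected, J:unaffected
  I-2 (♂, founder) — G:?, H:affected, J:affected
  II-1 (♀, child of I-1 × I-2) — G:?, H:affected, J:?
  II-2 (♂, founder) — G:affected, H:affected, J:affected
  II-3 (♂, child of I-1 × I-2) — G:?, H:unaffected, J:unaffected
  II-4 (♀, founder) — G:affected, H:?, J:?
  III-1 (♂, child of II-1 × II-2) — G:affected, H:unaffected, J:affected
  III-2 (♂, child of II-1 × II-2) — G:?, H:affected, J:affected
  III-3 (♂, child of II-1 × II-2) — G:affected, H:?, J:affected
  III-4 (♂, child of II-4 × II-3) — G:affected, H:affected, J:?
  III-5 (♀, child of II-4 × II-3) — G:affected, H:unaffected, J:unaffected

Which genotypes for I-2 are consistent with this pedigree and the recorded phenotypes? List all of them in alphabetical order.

G/I-1 aff ·: Gg|GG
G/I-2 ? ·: gg|Gg|GG
G/II-1 ? I-1×I-2: gg|Gg|GG
G/II-2 aff ·: Gg|GG
G/II-3 ? I-1×I-2: gg|Gg|GG
G/II-4 aff ·: Gg|GG
G/III-1 aff II-1×II-2: Gg|GG
G/III-2 ? II-1×II-2: gg|Gg|GG
G/III-3 aff II-1×II-2: Gg|GG
G/III-4 aff II-4×II-3: Gg|GG
G/III-5 aff II-4×II-3: Gg|GG
⇒ G over [I-1,I-2,II-1,II-2,II-3,II-4,III-1,III-2,III-3,III-4,III-5]: 1669 consistent
H/I-1 aff ·: Hh
H/I-2 aff ·: Hh
H/II-1 aff I-1×I-2: Hh
H/II-2 aff ·: Hh
H/II-3 un I-1×I-2: hh
H/II-4 ? ·: Hh
H/III-1 un II-1×II-2: hh
H/III-2 aff II-1×II-2: Hh|HH
H/III-3 ? II-1×II-2: hh|Hh|HH
H/III-4 aff II-4×II-3: Hh
H/III-5 un II-4×II-3: hh
⇒ H over [I-1,I-2,II-1,II-2,II-3,II-4,III-1,III-2,III-3,III-4,III-5]: 6 consistent
J/I-1 un ·: jj
J/I-2 aff ·: Jj
J/II-1 ? I-1×I-2: jj|Jj
J/II-2 aff ·: Jj|JJ
J/II-3 un I-1×I-2: jj
J/II-4 ? ·: jj|Jj
J/III-1 aff II-1×II-2: Jj|JJ
J/III-2 aff II-1×II-2: Jj|JJ
J/III-3 aff II-1×II-2: Jj|JJ
J/III-4 ? II-4×II-3: jj|Jj
J/III-5 un II-4×II-3: jj
⇒ J over [I-1,I-2,II-1,II-2,II-3,II-4,III-1,III-2,III-3,III-4,III-5]: 54 consistent

I-2 ∈ {GG Hh Jj, Gg Hh Jj, gg Hh Jj}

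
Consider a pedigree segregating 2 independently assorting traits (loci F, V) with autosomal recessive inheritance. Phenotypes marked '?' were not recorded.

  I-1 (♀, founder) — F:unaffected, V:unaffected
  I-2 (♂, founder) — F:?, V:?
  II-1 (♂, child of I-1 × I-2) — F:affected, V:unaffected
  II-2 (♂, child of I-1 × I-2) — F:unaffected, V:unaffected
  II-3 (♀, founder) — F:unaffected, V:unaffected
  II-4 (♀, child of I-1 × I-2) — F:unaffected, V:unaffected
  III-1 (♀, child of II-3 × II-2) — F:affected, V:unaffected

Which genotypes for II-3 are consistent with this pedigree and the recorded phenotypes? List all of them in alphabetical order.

F/I-1 un ·: Ff
F/I-2 ? ·: Ff|ff
F/II-1 aff I-1×I-2: ff
F/II-2 un I-1×I-2: Ff
F/II-3 un ·: Ff
F/II-4 un I-1×I-2: FF|Ff
F/III-1 aff II-3×II-2: ff
⇒ F over [I-1,I-2,II-1,II-2,II-3,II-4,III-1]: 3 consistent
V/I-1 un ·: VV|Vv
V/I-2 ? ·: VV|Vv|vv
V/II-1 un I-1×I-2: VV|Vv
V/II-2 un I-1×I-2: VV|Vv
V/II-3 un ·: VV|Vv
V/II-4 un I-1×I-2: VV|Vv
V/III-1 un II-3×II-2: VV|Vv
⇒ V over [I-1,I-2,II-1,II-2,II-3,II-4,III-1]: 95 consistent

II-3 ∈ {Ff VV, Ff Vv}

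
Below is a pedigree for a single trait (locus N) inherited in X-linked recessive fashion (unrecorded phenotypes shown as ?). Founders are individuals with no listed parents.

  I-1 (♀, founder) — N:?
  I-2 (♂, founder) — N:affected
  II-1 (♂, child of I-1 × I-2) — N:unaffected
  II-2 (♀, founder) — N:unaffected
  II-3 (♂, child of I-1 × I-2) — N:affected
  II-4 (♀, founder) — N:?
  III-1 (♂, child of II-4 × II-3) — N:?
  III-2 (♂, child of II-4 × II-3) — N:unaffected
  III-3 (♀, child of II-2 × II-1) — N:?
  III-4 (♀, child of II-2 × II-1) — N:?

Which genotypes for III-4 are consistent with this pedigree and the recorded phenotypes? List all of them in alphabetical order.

N/I-1 ? ·: X^NX^n
N/I-2 aff ·: X^nY
N/II-1 un I-1×I-2: X^NY
N/II-2 un ·: X^NX^N|X^NX^n
N/II-3 aff I-1×I-2: X^nY
N/II-4 ? ·: X^NX^N|X^NX^n
N/III-1 ? II-4×II-3: X^NY|X^nY
N/III-2 un II-4×II-3: X^NY
N/III-3 ? II-2×II-1: X^NX^N|X^NX^n
N/III-4 ? II-2×II-1: X^NX^N|X^NX^n
⇒ N over [I-1,I-2,II-1,II-2,II-3,II-4,III-1,III-2,III-3,III-4]: 15 consistent

III-4 ∈ {X^NX^N, X^NX^n}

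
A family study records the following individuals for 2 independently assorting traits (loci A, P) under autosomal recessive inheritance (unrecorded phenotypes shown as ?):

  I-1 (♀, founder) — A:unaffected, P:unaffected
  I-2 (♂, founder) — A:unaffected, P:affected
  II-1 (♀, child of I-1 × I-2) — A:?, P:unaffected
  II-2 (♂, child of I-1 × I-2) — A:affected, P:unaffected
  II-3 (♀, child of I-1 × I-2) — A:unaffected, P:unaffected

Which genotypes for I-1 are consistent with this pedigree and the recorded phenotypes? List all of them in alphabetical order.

A/I-1 un ·: Aa
A/I-2 un ·: Aa
A/II-1 ? I-1×I-2: AA|Aa|aa
A/II-2 aff I-1×I-2: aa
A/II-3 un I-1×I-2: AA|Aa
⇒ A over [I-1,I-2,II-1,II-2,II-3]: 6 consistent
P/I-1 un ·: PP|Pp
P/I-2 aff ·: pp
P/II-1 un I-1×I-2: Pp
P/II-2 un I-1×I-2: Pp
P/II-3 un I-1×I-2: Pp
⇒ P over [I-1,I-2,II-1,II-2,II-3]: 2 consistent

I-1 ∈ {Aa PP, Aa Pp}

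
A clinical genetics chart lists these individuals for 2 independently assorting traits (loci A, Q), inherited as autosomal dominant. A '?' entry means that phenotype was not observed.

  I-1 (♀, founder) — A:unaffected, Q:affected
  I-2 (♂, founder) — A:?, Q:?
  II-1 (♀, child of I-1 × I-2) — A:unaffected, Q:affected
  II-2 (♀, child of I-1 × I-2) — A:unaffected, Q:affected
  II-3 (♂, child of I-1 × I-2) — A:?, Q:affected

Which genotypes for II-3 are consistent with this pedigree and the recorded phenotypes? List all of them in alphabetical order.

A/I-1 un ·: aa
A/I-2 ? ·: aa|Aa
A/II-1 un I-1×I-2: aa
A/II-2 un I-1×I-2: aa
A/II-3 ? I-1×I-2: aa|Aa
⇒ A over [I-1,I-2,II-1,II-2,II-3]: 3 consistent
Q/I-1 aff ·: Qq|QQ
Q/I-2 ? ·: qq|Qq|QQ
Q/II-1 aff I-1×I-2: Qq|QQ
Q/II-2 aff I-1×I-2: Qq|QQ
Q/II-3 aff I-1×I-2: Qq|QQ
⇒ Q over [I-1,I-2,II-1,II-2,II-3]: 27 consistent

II-3 ∈ {Aa QQ, Aa Qq, aa QQ, aa Qq}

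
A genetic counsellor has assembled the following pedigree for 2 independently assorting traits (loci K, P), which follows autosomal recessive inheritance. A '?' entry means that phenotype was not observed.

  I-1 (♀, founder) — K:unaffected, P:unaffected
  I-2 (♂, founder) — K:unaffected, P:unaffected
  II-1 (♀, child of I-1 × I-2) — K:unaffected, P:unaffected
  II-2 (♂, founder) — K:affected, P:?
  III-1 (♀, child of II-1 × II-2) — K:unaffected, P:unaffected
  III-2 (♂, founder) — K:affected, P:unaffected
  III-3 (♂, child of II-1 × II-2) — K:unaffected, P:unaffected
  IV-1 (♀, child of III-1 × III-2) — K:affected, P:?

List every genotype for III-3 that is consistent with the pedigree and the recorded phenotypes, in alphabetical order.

K/I-1 un ·: KK|Kk
K/I-2 un ·: KK|Kk
K/II-1 un I-1×I-2: KK|Kk
K/II-2 aff ·: kk
K/III-1 un II-1×II-2: Kk
K/III-2 aff ·: kk
K/III-3 un II-1×II-2: Kk
K/IV-1 aff III-1×III-2: kk
⇒ K over [I-1,I-2,II-1,II-2,III-1,III-2,III-3,IV-1]: 7 consistent
P/I-1 un ·: PP|Pp
P/I-2 un ·: PP|Pp
P/II-1 un I-1×I-2: PP|Pp
P/II-2 ? ·: PP|Pp|pp
P/III-1 un II-1×II-2: PP|Pp
P/III-2 un ·: PP|Pp
P/III-3 un II-1×II-2: PP|Pp
P/IV-1 ? III-1×III-2: PP|Pp|pp
⇒ P over [I-1,I-2,II-1,II-2,III-1,III-2,III-3,IV-1]: 207 consistent

III-3 ∈ {Kk PP, Kk Pp}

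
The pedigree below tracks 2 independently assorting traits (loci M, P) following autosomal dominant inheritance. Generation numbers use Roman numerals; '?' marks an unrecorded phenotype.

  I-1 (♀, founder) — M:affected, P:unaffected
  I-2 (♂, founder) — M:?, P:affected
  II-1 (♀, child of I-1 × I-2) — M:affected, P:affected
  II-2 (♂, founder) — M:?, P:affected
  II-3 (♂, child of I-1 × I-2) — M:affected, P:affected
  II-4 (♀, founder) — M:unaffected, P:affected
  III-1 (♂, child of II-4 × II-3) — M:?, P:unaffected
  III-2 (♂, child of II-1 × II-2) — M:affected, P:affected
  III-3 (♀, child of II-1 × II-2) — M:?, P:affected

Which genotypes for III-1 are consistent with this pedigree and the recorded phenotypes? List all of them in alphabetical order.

III-1 ∈ {Mm pp, mm pp}

M/I-1 aff ·: Mm|MM
M/I-2 ? ·: mm|Mm|MM
M/II-1 aff I-1×I-2: Mm|MM
M/II-2 ? ·: mm|Mm|MM
M/II-3 aff I-1×I-2: Mm|MM
M/II-4 un ·: mm
M/III-1 ? II-4×II-3: mm|Mm
M/III-2 aff II-1×II-2: Mm|MM
M/III-3 ? II-1×II-2: mm|Mm|MM
⇒ M over [I-1,I-2,II-1,II-2,II-3,II-4,III-1,III-2,III-3]: 216 consistent
P/I-1 un ·: pp
P/I-2 aff ·: Pp|PP
P/II-1 aff I-1×I-2: Pp
P/II-2 aff ·: Pp|PP
P/II-3 aff I-1×I-2: Pp
P/II-4 aff ·: Pp
P/III-1 un II-4×II-3: pp
P/III-2 aff II-1×II-2: Pp|PP
P/III-3 aff II-1×II-2: Pp|PP
⇒ P over [I-1,I-2,II-1,II-2,II-3,II-4,III-1,III-2,III-3]: 16 consistent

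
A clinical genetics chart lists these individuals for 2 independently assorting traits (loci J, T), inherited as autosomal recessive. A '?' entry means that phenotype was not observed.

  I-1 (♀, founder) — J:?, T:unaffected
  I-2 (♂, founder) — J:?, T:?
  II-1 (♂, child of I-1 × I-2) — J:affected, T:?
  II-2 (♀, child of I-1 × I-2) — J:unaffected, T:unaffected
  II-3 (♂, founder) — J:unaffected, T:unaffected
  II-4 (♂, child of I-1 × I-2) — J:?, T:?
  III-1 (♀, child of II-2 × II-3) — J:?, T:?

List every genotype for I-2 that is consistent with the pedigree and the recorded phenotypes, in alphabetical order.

I-2 ∈ {Jj TT, Jj Tt, Jj tt, jj TT, jj Tt, jj tt}

J/I-1 ? ·: Jj|jj
J/I-2 ? ·: Jj|jj
J/II-1 aff I-1×I-2: jj
J/II-2 un I-1×I-2: JJ|Jj
J/II-3 un ·: JJ|Jj
J/II-4 ? I-1×I-2: JJ|Jj|jj
J/III-1 ? II-2×II-3: JJ|Jj|jj
⇒ J over [I-1,I-2,II-1,II-2,II-3,II-4,III-1]: 44 consistent
T/I-1 un ·: TT|Tt
T/I-2 ? ·: TT|Tt|tt
T/II-1 ? I-1×I-2: TT|Tt|tt
T/II-2 un I-1×I-2: TT|Tt
T/II-3 un ·: TT|Tt
T/II-4 ? I-1×I-2: TT|Tt|tt
T/III-1 ? II-2×II-3: TT|Tt|tt
⇒ T over [I-1,I-2,II-1,II-2,II-3,II-4,III-1]: 164 consistent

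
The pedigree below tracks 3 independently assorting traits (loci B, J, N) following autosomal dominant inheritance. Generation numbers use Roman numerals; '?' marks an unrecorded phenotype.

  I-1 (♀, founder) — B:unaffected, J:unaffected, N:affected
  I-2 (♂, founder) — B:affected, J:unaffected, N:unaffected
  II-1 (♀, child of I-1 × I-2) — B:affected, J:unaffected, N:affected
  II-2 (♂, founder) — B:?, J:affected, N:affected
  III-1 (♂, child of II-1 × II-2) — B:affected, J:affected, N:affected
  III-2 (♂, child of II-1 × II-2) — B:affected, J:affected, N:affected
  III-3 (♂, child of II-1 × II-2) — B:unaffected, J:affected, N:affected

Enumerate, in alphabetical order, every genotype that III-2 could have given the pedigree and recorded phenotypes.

B/I-1 un ·: bb
B/I-2 aff ·: Bb|BB
B/II-1 aff I-1×I-2: Bb
B/II-2 ? ·: bb|Bb
B/III-1 aff II-1×II-2: Bb|BB
B/III-2 aff II-1×II-2: Bb|BB
B/III-3 un II-1×II-2: bb
⇒ B over [I-1,I-2,II-1,II-2,III-1,III-2,III-3]: 10 consistent
J/I-1 un ·: jj
J/I-2 un ·: jj
J/II-1 un I-1×I-2: jj
J/II-2 aff ·: Jj|JJ
J/III-1 aff II-1×II-2: Jj
J/III-2 aff II-1×II-2: Jj
J/III-3 aff II-1×II-2: Jj
⇒ J over [I-1,I-2,II-1,II-2,III-1,III-2,III-3]: 2 consistent
N/I-1 aff ·: Nn|NN
N/I-2 un ·: nn
N/II-1 aff I-1×I-2: Nn
N/II-2 aff ·: Nn|NN
N/III-1 aff II-1×II-2: Nn|NN
N/III-2 aff II-1×II-2: Nn|NN
N/III-3 aff II-1×II-2: Nn|NN
⇒ N over [I-1,I-2,II-1,II-2,III-1,III-2,III-3]: 32 consistent

III-2 ∈ {BB Jj NN, BB Jj Nn, Bb Jj NN, Bb Jj Nn}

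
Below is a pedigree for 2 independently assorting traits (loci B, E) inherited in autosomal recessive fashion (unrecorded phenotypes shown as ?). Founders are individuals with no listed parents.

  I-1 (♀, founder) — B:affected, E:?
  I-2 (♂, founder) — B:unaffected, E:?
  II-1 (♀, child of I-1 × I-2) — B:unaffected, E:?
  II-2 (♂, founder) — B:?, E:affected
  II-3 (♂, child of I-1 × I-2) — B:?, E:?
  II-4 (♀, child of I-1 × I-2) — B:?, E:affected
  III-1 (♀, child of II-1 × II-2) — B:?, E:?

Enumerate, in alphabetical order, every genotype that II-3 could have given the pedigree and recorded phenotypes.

II-3 ∈ {Bb EE, Bb Ee, Bb ee, bb EE, bb Ee, bb ee}

B/I-1 aff ·: bb
B/I-2 un ·: BB|Bb
B/II-1 un I-1×I-2: Bb
B/II-2 ? ·: BB|Bb|bb
B/II-3 ? I-1×I-2: Bb|bb
B/II-4 ? I-1×I-2: Bb|bb
B/III-1 ? II-1×II-2: BB|Bb|bb
⇒ B over [I-1,I-2,II-1,II-2,II-3,II-4,III-1]: 35 consistent
E/I-1 ? ·: Ee|ee
E/I-2 ? ·: Ee|ee
E/II-1 ? I-1×I-2: EE|Ee|ee
E/II-2 aff ·: ee
E/II-3 ? I-1×I-2: EE|Ee|ee
E/II-4 aff I-1×I-2: ee
E/III-1 ? II-1×II-2: Ee|ee
⇒ E over [I-1,I-2,II-1,II-2,II-3,II-4,III-1]: 25 consistent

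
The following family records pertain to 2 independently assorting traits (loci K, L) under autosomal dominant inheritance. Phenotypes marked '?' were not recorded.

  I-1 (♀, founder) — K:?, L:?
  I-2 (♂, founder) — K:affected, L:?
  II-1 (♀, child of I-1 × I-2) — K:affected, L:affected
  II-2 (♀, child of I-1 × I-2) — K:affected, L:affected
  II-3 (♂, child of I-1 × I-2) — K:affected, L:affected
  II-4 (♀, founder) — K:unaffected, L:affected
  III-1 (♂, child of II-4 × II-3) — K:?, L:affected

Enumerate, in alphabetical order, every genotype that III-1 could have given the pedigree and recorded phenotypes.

K/I-1 ? ·: kk|Kk|KK
K/I-2 aff ·: Kk|KK
K/II-1 aff I-1×I-2: Kk|KK
K/II-2 aff I-1×I-2: Kk|KK
K/II-3 aff I-1×I-2: Kk|KK
K/II-4 un ·: kk
K/III-1 ? II-4×II-3: kk|Kk
⇒ K over [I-1,I-2,II-1,II-2,II-3,II-4,III-1]: 41 consistent
L/I-1 ? ·: ll|Ll|LL
L/I-2 ? ·: ll|Ll|LL
L/II-1 aff I-1×I-2: Ll|LL
L/II-2 aff I-1×I-2: Ll|LL
L/II-3 aff I-1×I-2: Ll|LL
L/II-4 aff ·: Ll|LL
L/III-1 aff II-4×II-3: Ll|LL
⇒ L over [I-1,I-2,II-1,II-2,II-3,II-4,III-1]: 103 consistent

III-1 ∈ {Kk LL, Kk Ll, kk LL, kk Ll}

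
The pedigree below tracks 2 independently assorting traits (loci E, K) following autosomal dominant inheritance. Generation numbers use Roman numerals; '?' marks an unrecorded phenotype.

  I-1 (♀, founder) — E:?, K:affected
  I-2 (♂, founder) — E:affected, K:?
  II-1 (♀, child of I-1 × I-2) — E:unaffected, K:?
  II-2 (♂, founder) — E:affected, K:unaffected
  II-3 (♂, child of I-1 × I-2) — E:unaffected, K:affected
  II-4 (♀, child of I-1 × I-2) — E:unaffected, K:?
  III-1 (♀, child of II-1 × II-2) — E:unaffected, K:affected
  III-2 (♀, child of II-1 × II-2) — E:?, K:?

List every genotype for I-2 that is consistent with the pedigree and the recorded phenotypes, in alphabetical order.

E/I-1 ? ·: ee|Ee
E/I-2 aff ·: Ee
E/II-1 un I-1×I-2: ee
E/II-2 aff ·: Ee
E/II-3 un I-1×I-2: ee
E/II-4 un I-1×I-2: ee
E/III-1 un II-1×II-2: ee
E/III-2 ? II-1×II-2: ee|Ee
⇒ E over [I-1,I-2,II-1,II-2,II-3,II-4,III-1,III-2]: 4 consistent
K/I-1 aff ·: Kk|KK
K/I-2 ? ·: kk|Kk|KK
K/II-1 ? I-1×I-2: Kk|KK
K/II-2 un ·: kk
K/II-3 aff I-1×I-2: Kk|KK
K/II-4 ? I-1×I-2: kk|Kk|KK
K/III-1 aff II-1×II-2: Kk
K/III-2 ? II-1×II-2: kk|Kk
⇒ K over [I-1,I-2,II-1,II-2,II-3,II-4,III-1,III-2]: 49 consistent

I-2 ∈ {Ee KK, Ee Kk, Ee kk}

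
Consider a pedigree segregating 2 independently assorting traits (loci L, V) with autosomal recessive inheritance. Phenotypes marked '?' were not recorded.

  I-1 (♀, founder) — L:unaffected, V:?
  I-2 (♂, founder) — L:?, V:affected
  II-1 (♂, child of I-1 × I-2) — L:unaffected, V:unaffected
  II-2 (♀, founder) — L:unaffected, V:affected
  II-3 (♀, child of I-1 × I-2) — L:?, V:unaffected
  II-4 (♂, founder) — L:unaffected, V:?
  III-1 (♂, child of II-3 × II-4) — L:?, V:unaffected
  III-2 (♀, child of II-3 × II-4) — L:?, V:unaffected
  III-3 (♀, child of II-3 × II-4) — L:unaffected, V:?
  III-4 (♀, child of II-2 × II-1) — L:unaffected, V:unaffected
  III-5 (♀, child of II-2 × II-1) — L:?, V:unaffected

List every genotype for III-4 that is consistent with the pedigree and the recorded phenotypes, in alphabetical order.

III-4 ∈ {LL Vv, Ll Vv}

L/I-1 un ·: LL|Ll
L/I-2 ? ·: LL|Ll|ll
L/II-1 un I-1×I-2: LL|Ll
L/II-2 un ·: LL|Ll
L/II-3 ? I-1×I-2: LL|Ll|ll
L/II-4 un ·: LL|Ll
L/III-1 ? II-3×II-4: LL|Ll|ll
L/III-2 ? II-3×II-4: LL|Ll|ll
L/III-3 un II-3×II-4: LL|Ll
L/III-4 un II-2×II-1: LL|Ll
L/III-5 ? II-2×II-1: LL|Ll|ll
⇒ L over [I-1,I-2,II-1,II-2,II-3,II-4,III-1,III-2,III-3,III-4,III-5]: 2265 consistent
V/I-1 ? ·: VV|Vv
V/I-2 aff ·: vv
V/II-1 un I-1×I-2: Vv
V/II-2 aff ·: vv
V/II-3 un I-1×I-2: Vv
V/II-4 ? ·: VV|Vv|vv
V/III-1 un II-3×II-4: VV|Vv
V/III-2 un II-3×II-4: VV|Vv
V/III-3 ? II-3×II-4: VV|Vv|vv
V/III-4 un II-2×II-1: Vv
V/III-5 un II-2×II-1: Vv
⇒ V over [I-1,I-2,II-1,II-2,II-3,II-4,III-1,III-2,III-3,III-4,III-5]: 44 consistent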